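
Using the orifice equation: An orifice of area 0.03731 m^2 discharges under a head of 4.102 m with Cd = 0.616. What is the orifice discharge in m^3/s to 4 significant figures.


Approach: apply the orifice equation, Q = Cd*A*sqrt(2*g*h).
Q = 0.616 * 0.03731 * sqrt(2*9.81*4.102) = 0.2062 m^3/s
Therefore the orifice discharge = 0.2062 m^3/s.


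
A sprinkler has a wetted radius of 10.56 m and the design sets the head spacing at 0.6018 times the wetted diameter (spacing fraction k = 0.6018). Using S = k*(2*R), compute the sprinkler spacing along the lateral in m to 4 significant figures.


S = 0.6018 * (2 * 10.56) = 12.71 m
Therefore the sprinkler spacing along the lateral = 12.71 m.


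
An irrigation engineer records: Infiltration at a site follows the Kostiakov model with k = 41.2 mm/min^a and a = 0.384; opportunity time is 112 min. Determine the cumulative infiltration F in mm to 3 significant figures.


Approach: apply the Kostiakov infiltration equation, F = k*t^a.
F = 41.2 * 112^0.384 = 252 mm
Therefore the cumulative infiltration F = 252 mm.


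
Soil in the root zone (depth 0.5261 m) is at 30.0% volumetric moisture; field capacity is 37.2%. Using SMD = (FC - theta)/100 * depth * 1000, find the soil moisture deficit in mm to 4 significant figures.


SMD = (37.2 - 30.0)/100 * 0.5261 * 1000 = 37.88 mm
Therefore the soil moisture deficit = 37.88 mm.


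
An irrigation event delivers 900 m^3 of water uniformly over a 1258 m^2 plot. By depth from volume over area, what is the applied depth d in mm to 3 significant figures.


Approach: apply depth from volume over area, d = (V/A)*1000.
d = (900 / 1258) * 1000 = 715 mm
Therefore the applied depth d = 715 mm.


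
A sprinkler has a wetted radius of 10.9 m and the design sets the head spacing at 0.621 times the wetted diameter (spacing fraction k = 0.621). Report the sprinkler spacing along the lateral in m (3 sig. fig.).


Approach: apply the sprinkler spacing rule (spacing as a fraction of wetted diameter), S = k*(2*R).
S = 0.621 * (2 * 10.9) = 13.5 m
Therefore the sprinkler spacing along the lateral = 13.5 m.


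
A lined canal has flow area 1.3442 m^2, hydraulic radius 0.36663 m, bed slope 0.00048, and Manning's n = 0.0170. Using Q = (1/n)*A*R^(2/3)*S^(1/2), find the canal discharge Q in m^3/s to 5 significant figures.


Q = (1/0.0170) * 1.3442 * 0.36663^(2/3) * 0.00048^(1/2) = 0.88740 m^3/s
Therefore the canal discharge Q = 0.88740 m^3/s.


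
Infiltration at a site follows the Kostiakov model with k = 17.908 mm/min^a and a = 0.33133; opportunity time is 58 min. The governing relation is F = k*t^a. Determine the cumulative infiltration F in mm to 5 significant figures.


F = 17.908 * 58^0.33133 = 68.758 mm
Therefore the cumulative infiltration F = 68.758 mm.


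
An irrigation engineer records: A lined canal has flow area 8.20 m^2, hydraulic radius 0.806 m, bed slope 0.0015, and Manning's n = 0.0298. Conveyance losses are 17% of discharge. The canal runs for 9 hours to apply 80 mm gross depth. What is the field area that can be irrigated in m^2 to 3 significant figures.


Approach: apply Manning's equation with a conveyance and depth budget, Q = (1/n)*A*R^(2/3)*S^(1/2); Q_field = Q*(1-loss); Area = Q_field*t/(d/1000).
Step 1 — canal discharge (Manning's equation):
  Q = (1/0.0298) * 8.20 * 0.806^(2/3) * 0.0015^(1/2) = 9.2300 m^3/s
Step 2 — delivered flow: Q_field = 9.2300*(1 - 17/100) = 7.6609 m^3/s
Step 3 — volume delivered: V = 7.6609 * 9*3600 = 248210 m^3
Step 4 — area served: A = V / (depth/1000) = 248210 / 0.08 = 3100000 m^2
Therefore the field area that can be irrigated = 3100000 m^2.


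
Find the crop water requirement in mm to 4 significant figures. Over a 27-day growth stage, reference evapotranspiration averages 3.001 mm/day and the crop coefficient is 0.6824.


Approach: apply the crop water requirement relation, CWR = ET0 * Kc * days.
CWR = 3.001 * 0.6824 * 27 = 55.29 mm
Therefore the crop water requirement = 55.29 mm.


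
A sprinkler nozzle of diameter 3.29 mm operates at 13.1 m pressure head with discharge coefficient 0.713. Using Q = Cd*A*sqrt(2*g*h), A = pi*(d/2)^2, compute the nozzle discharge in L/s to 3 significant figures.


A = pi*(3.29e-3/2)^2 = 8.5012e-06 m^2
Q = 0.713 * 8.5012e-06 * sqrt(2*9.81*13.1) * 1000 = 0.0972 L/s
Therefore the nozzle discharge = 0.0972 L/s.


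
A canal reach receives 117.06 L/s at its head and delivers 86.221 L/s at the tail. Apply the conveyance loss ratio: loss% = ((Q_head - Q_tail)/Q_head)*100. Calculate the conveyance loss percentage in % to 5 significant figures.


loss = ((117.06 - 86.221)/117.06)*100 = 26.345 %
Therefore the conveyance loss percentage = 26.345 %.


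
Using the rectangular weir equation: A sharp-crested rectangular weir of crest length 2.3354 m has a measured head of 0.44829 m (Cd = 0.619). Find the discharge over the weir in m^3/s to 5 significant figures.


Approach: apply the rectangular weir equation, Q = (2/3)*Cd*L*sqrt(2g)*H^1.5.
Q = (2/3)*0.619*2.3354*sqrt(2*9.81)*0.44829^1.5 = 1.2813 m^3/s
Therefore the discharge over the weir = 1.2813 m^3/s.


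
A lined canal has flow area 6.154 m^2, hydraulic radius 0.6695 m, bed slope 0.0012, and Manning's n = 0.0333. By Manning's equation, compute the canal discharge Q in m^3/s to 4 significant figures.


Approach: apply Manning's equation, Q = (1/n)*A*R^(2/3)*S^(1/2).
Q = (1/0.0333) * 6.154 * 0.6695^(2/3) * 0.0012^(1/2) = 4.899 m^3/s
Therefore the canal discharge Q = 4.899 m^3/s.


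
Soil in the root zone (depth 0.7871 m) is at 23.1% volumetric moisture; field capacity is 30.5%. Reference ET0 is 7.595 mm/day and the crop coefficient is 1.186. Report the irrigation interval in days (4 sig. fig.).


Approach: apply soil-water budget scheduling, SMD = (FC-theta)/100*depth*1000; ETc = ET0*Kc; interval = SMD/ETc.
Step 1 — soil moisture deficit:
  SMD = (30.5 - 23.1)/100 * 0.7871 * 1000 = 58.2454 mm
Step 2 — daily crop ET (ETc = ET0*Kc):
  ETc = 7.595 * 1.186 = 9.00767 mm/day
Step 3 — irrigation interval (SMD/ETc):
  interval = 58.2454 / 9.00767 = 6.466 days
Therefore the irrigation interval = 6.466 days.


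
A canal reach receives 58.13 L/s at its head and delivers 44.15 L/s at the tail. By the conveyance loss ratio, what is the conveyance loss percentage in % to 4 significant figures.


Approach: apply the conveyance loss ratio, loss% = ((Q_head - Q_tail)/Q_head)*100.
loss = ((58.13 - 44.15)/58.13)*100 = 24.05 %
Therefore the conveyance loss percentage = 24.05 %.


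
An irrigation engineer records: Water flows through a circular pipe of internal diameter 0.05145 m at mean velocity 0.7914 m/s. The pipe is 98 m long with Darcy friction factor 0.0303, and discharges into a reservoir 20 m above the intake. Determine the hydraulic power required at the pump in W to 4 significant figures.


Approach: apply continuity + Darcy-Weisbach + hydraulic power, Q = A*v; hf = f*(L/D)*(v^2/(2g)); H = static + hf; P = rho*g*Q*H.
Step 1 — flow rate (continuity, Q = A*v):
  A = pi*(0.05145/2)^2 = 0.00207903 m^2
  Q = 0.00207903 * 0.7914 = 0.00164534 m^3/s
Step 2 — friction head loss (Darcy-Weisbach):
  hf = 0.0303 * (98/0.05145) * (0.7914^2 / (2*9.81))
  hf = 1.84237 m
Step 3 — total head: H = 20 + 1.84237 = 21.8424 m
Step 4 — hydraulic power (P = rho*g*Q*H):
  P = 1000 * 9.81 * 0.00164534 * 21.8424 = 352.6 W
Therefore the hydraulic power required at the pump = 352.6 W.


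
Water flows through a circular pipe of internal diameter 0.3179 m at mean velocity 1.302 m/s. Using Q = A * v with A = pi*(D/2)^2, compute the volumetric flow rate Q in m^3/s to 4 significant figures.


A = pi*(0.3179/2)^2 = 0.0793727 m^2
Q = 0.0793727 * 1.302 = 0.1033 m^3/s
Therefore the volumetric flow rate Q = 0.1033 m^3/s.


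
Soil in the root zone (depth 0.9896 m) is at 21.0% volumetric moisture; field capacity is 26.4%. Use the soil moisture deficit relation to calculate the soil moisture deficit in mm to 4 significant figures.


Approach: apply the soil moisture deficit relation, SMD = (FC - theta)/100 * depth * 1000.
SMD = (26.4 - 21.0)/100 * 0.9896 * 1000 = 53.44 mm
Therefore the soil moisture deficit = 53.44 mm.


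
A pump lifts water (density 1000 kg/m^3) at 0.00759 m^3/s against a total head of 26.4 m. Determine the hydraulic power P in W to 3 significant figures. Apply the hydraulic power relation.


Approach: apply the hydraulic power relation, P = rho*g*Q*H.
P = 1000 * 9.81 * 0.00759 * 26.4 = 1970 W
Therefore the hydraulic power P = 1970 W.


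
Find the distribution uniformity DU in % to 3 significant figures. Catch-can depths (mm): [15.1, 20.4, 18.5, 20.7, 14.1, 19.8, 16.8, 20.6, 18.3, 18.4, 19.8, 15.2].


Approach: apply the low-quarter distribution uniformity, DU = (mean of lowest quarter of readings / overall mean)*100.
sorted lowest 3 of 12: [14.1, 15.1, 15.2] -> mean = 14.800 mm
overall mean = 18.142 mm
DU = (14.800/18.142)*100 = 81.6 %
Therefore the distribution uniformity DU = 81.6 %.


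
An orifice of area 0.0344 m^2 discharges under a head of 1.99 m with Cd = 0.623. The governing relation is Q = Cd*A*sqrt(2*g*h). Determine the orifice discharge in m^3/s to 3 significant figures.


Q = 0.623 * 0.0344 * sqrt(2*9.81*1.99) = 0.134 m^3/s
Therefore the orifice discharge = 0.134 m^3/s.


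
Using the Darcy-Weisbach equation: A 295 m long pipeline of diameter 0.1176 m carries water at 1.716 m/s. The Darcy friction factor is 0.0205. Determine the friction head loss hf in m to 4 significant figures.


Approach: apply the Darcy-Weisbach equation, hf = f*(L/D)*(v^2/(2g)).
hf = 0.0205 * (295/0.1176) * (1.716^2 / (2*9.81))
hf = 7.718 m
Therefore the friction head loss hf = 7.718 m.


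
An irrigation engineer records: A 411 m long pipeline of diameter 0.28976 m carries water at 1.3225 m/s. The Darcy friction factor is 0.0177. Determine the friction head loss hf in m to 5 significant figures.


Approach: apply the Darcy-Weisbach equation, hf = f*(L/D)*(v^2/(2g)).
hf = 0.0177 * (411/0.28976) * (1.3225^2 / (2*9.81))
hf = 2.2380 m
Therefore the friction head loss hf = 2.2380 m.


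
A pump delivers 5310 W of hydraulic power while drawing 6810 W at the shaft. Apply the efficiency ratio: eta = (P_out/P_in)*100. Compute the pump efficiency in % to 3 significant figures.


eta = (5310 / 6810) * 100 = 78.0 %
Therefore the pump efficiency = 78.0 %.


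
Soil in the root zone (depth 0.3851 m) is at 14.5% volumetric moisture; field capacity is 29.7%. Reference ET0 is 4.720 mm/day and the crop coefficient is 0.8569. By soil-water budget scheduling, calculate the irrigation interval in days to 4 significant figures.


Approach: apply soil-water budget scheduling, SMD = (FC-theta)/100*depth*1000; ETc = ET0*Kc; interval = SMD/ETc.
Step 1 — soil moisture deficit:
  SMD = (29.7 - 14.5)/100 * 0.3851 * 1000 = 58.5352 mm
Step 2 — daily crop ET (ETc = ET0*Kc):
  ETc = 4.720 * 0.8569 = 4.04457 mm/day
Step 3 — irrigation interval (SMD/ETc):
  interval = 58.5352 / 4.04457 = 14.47 days
Therefore the irrigation interval = 14.47 days.


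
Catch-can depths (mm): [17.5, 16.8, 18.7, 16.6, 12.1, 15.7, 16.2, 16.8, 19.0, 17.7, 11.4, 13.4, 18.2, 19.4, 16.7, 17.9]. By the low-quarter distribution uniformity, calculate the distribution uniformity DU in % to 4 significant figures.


Approach: apply the low-quarter distribution uniformity, DU = (mean of lowest quarter of readings / overall mean)*100.
sorted lowest 4 of 16: [11.4, 12.1, 13.4, 15.7] -> mean = 13.1500 mm
overall mean = 16.5063 mm
DU = (13.1500/16.5063)*100 = 79.67 %
Therefore the distribution uniformity DU = 79.67 %.


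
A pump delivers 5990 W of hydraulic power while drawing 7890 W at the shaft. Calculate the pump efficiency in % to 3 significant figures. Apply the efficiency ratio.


Approach: apply the efficiency ratio, eta = (P_out/P_in)*100.
eta = (5990 / 7890) * 100 = 75.9 %
Therefore the pump efficiency = 75.9 %.


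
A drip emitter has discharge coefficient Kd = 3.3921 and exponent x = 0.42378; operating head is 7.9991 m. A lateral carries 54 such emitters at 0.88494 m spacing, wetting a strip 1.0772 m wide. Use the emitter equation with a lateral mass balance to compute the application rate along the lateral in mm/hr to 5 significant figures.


Approach: apply the emitter equation with a lateral mass balance, q = Kd*h^x; Q = n*q; rate = Q/(n*spacing*width).
Step 1 — single emitter flow (q = Kd*h^x):
  q = 3.3921 * 7.9991^0.42378 = 8.187653 L/hr
Step 2 — total lateral flow: Q = 54 * 8.187653 = 442.1332 L/hr
Step 3 — wetted area: A = 54 * 0.88494 * 1.0772 = 51.47590 m^2
Step 4 — application rate: Q/A = 442.1332/51.47590 = 8.5891 mm/hr
Therefore the application rate along the lateral = 8.5891 mm/hr.


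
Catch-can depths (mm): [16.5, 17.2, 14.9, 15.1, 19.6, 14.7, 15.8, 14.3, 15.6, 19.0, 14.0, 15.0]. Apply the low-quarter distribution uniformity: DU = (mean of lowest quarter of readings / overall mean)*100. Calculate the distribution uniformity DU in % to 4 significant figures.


sorted lowest 3 of 12: [14.0, 14.3, 14.7] -> mean = 14.3333 mm
overall mean = 15.9750 mm
DU = (14.3333/15.9750)*100 = 89.72 %
Therefore the distribution uniformity DU = 89.72 %.


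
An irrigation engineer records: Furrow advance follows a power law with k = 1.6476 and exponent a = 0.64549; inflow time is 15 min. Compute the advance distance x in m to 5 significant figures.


Approach: apply the power-law advance function, x = k*t^a.
x = 1.6476 * 15^0.64549 = 9.4625 m
Therefore the advance distance x = 9.4625 m.


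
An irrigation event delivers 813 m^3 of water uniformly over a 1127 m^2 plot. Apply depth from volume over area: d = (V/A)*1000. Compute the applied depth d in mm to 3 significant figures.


d = (813 / 1127) * 1000 = 721 mm
Therefore the applied depth d = 721 mm.


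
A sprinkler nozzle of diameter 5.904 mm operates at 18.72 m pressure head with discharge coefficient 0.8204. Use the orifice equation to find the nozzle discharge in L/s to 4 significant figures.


Approach: apply the orifice equation, Q = Cd*A*sqrt(2*g*h), A = pi*(d/2)^2.
A = pi*(5.904e-3/2)^2 = 2.73768e-05 m^2
Q = 0.8204 * 2.73768e-05 * sqrt(2*9.81*18.72) * 1000 = 0.4304 L/s
Therefore the nozzle discharge = 0.4304 L/s.


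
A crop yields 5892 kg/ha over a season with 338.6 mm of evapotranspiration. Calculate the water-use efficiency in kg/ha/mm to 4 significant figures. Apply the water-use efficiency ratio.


Approach: apply the water-use efficiency ratio, WUE = yield/ET.
WUE = 5892 / 338.6 = 17.40 kg/ha/mm
Therefore the water-use efficiency = 17.40 kg/ha/mm.


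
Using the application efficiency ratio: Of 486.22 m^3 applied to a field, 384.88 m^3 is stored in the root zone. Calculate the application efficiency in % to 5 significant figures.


Approach: apply the application efficiency ratio, Ea = (stored/applied)*100.
Ea = (384.88/486.22)*100 = 79.158 %
Therefore the application efficiency = 79.158 %.


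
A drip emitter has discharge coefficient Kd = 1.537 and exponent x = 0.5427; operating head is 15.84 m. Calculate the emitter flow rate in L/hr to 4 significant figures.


Approach: apply the emitter characteristic equation, q = Kd * h^x.
q = 1.537 * 15.84^0.5427 = 6.883 L/hr
Therefore the emitter flow rate = 6.883 L/hr.


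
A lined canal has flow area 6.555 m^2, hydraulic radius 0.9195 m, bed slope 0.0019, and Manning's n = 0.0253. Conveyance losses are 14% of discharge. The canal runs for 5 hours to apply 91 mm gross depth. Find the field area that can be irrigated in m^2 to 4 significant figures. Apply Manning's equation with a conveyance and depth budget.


Approach: apply Manning's equation with a conveyance and depth budget, Q = (1/n)*A*R^(2/3)*S^(1/2); Q_field = Q*(1-loss); Area = Q_field*t/(d/1000).
Step 1 — canal discharge (Manning's equation):
  Q = (1/0.0253) * 6.555 * 0.9195^(2/3) * 0.0019^(1/2) = 10.6790 m^3/s
Step 2 — delivered flow: Q_field = 10.6790*(1 - 14/100) = 9.18393 m^3/s
Step 3 — volume delivered: V = 9.18393 * 5*3600 = 165311 m^3
Step 4 — area served: A = V / (depth/1000) = 165311 / 0.091 = 1817000 m^2
Therefore the field area that can be irrigated = 1817000 m^2.


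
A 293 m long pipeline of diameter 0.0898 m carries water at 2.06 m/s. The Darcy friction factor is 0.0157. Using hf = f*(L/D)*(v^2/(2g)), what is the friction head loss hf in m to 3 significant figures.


hf = 0.0157 * (293/0.0898) * (2.06^2 / (2*9.81))
hf = 11.1 m
Therefore the friction head loss hf = 11.1 m.


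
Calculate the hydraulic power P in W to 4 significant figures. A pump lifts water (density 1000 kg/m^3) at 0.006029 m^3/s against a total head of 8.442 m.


Approach: apply the hydraulic power relation, P = rho*g*Q*H.
P = 1000 * 9.81 * 0.006029 * 8.442 = 499.3 W
Therefore the hydraulic power P = 499.3 W.


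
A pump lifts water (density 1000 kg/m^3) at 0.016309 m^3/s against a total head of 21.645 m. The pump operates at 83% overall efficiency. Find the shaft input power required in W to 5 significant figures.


Approach: apply hydraulic power then efficiency conversion, P = rho*g*Q*H; P_in = P/eta.
Step 1 — hydraulic power (P = rho*g*Q*H):
  P = 1000 * 9.81 * 0.016309 * 21.645 = 3463.011 W
Step 2 — input power: P_in = P/eta = 3463.011 / 0.83 = 4172.3 W
Therefore the shaft input power required = 4172.3 W.


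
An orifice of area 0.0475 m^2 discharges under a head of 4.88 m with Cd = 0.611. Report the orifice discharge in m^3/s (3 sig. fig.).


Approach: apply the orifice equation, Q = Cd*A*sqrt(2*g*h).
Q = 0.611 * 0.0475 * sqrt(2*9.81*4.88) = 0.284 m^3/s
Therefore the orifice discharge = 0.284 m^3/s.


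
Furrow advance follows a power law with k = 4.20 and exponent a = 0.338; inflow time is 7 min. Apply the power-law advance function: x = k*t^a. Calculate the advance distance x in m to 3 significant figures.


x = 4.20 * 7^0.338 = 8.11 m
Therefore the advance distance x = 8.11 m.


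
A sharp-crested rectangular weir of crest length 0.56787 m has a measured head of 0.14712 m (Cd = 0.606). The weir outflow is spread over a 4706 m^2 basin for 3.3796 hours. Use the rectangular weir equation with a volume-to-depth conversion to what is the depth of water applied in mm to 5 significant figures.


Approach: apply the rectangular weir equation with a volume-to-depth conversion, Q = (2/3)*Cd*L*sqrt(2g)*H^1.5; d = Q*t/A * 1000.
Step 1 — weir discharge:
  Q = (2/3)*0.606*0.56787*sqrt(2*9.81)*0.14712^1.5 = 0.05734392 m^3/s
Step 2 — volume: V = 0.05734392 * 3.3796*3600 = 697.6782 m^3
Step 3 — depth: d = V/A * 1000 = 697.6782/4706 * 1000 = 148.25 mm
Therefore the depth of water applied = 148.25 mm.


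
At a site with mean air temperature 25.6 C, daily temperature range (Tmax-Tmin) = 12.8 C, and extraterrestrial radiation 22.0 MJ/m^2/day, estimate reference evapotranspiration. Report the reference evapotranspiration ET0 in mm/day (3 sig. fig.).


Approach: apply the Hargreaves-Samani method, ET0 = 0.0023*(Tmean+17.8)*sqrt(Tmax-Tmin)*0.408*Ra.
ET0 = 0.0023*(25.6+17.8)*sqrt(12.8)*0.408*22.0 = 3.21 mm/day
Therefore the reference evapotranspiration ET0 = 3.21 mm/day.


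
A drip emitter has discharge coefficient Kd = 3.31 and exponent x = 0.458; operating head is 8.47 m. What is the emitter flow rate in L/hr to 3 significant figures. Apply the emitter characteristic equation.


Approach: apply the emitter characteristic equation, q = Kd * h^x.
q = 3.31 * 8.47^0.458 = 8.81 L/hr
Therefore the emitter flow rate = 8.81 L/hr.


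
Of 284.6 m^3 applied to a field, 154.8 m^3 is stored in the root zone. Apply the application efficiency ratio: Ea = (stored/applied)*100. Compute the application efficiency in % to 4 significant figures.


Ea = (154.8/284.6)*100 = 54.39 %
Therefore the application efficiency = 54.39 %.


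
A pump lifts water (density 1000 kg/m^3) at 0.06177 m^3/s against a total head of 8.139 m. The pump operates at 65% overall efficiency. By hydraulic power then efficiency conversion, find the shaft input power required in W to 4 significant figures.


Approach: apply hydraulic power then efficiency conversion, P = rho*g*Q*H; P_in = P/eta.
Step 1 — hydraulic power (P = rho*g*Q*H):
  P = 1000 * 9.81 * 0.06177 * 8.139 = 4931.94 W
Step 2 — input power: P_in = P/eta = 4931.94 / 0.65 = 7588 W
Therefore the shaft input power required = 7588 W.


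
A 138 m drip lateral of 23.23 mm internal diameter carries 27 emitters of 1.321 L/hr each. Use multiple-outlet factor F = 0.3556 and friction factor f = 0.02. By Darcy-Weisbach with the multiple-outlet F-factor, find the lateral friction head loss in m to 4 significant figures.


Approach: apply Darcy-Weisbach with the multiple-outlet F-factor, Q = n*q/(3600*1000) m^3/s; v = Q/A; hf = F*f*(L/D)*(v^2/(2g)).
Q = 27*1.321/(3600*1000) = 9.90750e-06 m^3/s
A = pi*(23.23e-3/2)^2 = 4.23827e-04 m^2, so v = Q/A = 0.0233763 m/s
hf = 0.3556*0.02*(138/0.02323)*(0.0233763^2/(2*9.81)) = 0.001177 m
Therefore the lateral friction head loss = 0.001177 m.


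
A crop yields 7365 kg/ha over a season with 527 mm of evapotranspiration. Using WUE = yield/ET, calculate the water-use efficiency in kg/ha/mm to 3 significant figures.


WUE = 7365 / 527 = 14.0 kg/ha/mm
Therefore the water-use efficiency = 14.0 kg/ha/mm.


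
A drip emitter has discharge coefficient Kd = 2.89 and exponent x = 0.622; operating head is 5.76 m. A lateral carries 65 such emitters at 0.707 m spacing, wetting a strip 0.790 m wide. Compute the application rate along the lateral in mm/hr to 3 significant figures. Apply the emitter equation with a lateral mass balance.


Approach: apply the emitter equation with a lateral mass balance, q = Kd*h^x; Q = n*q; rate = Q/(n*spacing*width).
Step 1 — single emitter flow (q = Kd*h^x):
  q = 2.89 * 5.76^0.622 = 8.5878 L/hr
Step 2 — total lateral flow: Q = 65 * 8.5878 = 558.21 L/hr
Step 3 — wetted area: A = 65 * 0.707 * 0.790 = 36.304 m^2
Step 4 — application rate: Q/A = 558.21/36.304 = 15.4 mm/hr
Therefore the application rate along the lateral = 15.4 mm/hr.


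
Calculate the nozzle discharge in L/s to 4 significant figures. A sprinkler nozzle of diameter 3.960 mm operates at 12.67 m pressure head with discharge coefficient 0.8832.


Approach: apply the orifice equation, Q = Cd*A*sqrt(2*g*h), A = pi*(d/2)^2.
A = pi*(3.960e-3/2)^2 = 1.23163e-05 m^2
Q = 0.8832 * 1.23163e-05 * sqrt(2*9.81*12.67) * 1000 = 0.1715 L/s
Therefore the nozzle discharge = 0.1715 L/s.


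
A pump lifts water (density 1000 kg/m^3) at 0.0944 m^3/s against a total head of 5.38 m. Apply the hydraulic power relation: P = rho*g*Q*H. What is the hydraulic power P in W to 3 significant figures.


P = 1000 * 9.81 * 0.0944 * 5.38 = 4980 W
Therefore the hydraulic power P = 4980 W.


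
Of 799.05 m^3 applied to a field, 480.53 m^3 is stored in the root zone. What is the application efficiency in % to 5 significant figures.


Approach: apply the application efficiency ratio, Ea = (stored/applied)*100.
Ea = (480.53/799.05)*100 = 60.138 %
Therefore the application efficiency = 60.138 %.


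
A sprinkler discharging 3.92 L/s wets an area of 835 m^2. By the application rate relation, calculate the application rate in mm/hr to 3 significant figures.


Approach: apply the application rate relation, rate = (Q/A)*3600.
rate = (3.92 / 835) * 3600 = 16.9 mm/hr
Therefore the application rate = 16.9 mm/hr.


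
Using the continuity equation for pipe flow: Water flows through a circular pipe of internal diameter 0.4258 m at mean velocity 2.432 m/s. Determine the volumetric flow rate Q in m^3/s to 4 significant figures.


Approach: apply the continuity equation for pipe flow, Q = A * v with A = pi*(D/2)^2.
A = pi*(0.4258/2)^2 = 0.142397 m^2
Q = 0.142397 * 2.432 = 0.3463 m^3/s
Therefore the volumetric flow rate Q = 0.3463 m^3/s.


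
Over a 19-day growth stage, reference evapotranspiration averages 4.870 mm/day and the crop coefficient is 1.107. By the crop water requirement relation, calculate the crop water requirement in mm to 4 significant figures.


Approach: apply the crop water requirement relation, CWR = ET0 * Kc * days.
CWR = 4.870 * 1.107 * 19 = 102.4 mm
Therefore the crop water requirement = 102.4 mm.


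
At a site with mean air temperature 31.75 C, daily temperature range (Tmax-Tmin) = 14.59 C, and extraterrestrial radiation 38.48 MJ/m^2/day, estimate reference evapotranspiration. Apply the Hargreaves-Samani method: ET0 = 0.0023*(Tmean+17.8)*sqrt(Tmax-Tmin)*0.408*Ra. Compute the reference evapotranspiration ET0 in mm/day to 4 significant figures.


ET0 = 0.0023*(31.75+17.8)*sqrt(14.59)*0.408*38.48 = 6.834 mm/day
Therefore the reference evapotranspiration ET0 = 6.834 mm/day.


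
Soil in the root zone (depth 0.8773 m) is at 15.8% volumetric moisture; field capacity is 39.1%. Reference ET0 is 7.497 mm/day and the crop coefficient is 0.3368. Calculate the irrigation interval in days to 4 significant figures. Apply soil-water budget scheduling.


Approach: apply soil-water budget scheduling, SMD = (FC-theta)/100*depth*1000; ETc = ET0*Kc; interval = SMD/ETc.
Step 1 — soil moisture deficit:
  SMD = (39.1 - 15.8)/100 * 0.8773 * 1000 = 204.411 mm
Step 2 — daily crop ET (ETc = ET0*Kc):
  ETc = 7.497 * 0.3368 = 2.52499 mm/day
Step 3 — irrigation interval (SMD/ETc):
  interval = 204.411 / 2.52499 = 80.96 days
Therefore the irrigation interval = 80.96 days.


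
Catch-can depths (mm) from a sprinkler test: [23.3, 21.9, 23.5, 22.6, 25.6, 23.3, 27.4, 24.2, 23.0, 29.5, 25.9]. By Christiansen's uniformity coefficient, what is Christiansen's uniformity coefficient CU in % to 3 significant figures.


Approach: apply Christiansen's uniformity coefficient, CU = (1 - mean_abs_deviation/mean)*100.
mean = 24.564 mm
mean |d_i - mean| = 1.8446 mm
CU = (1 - 1.8446/24.564)*100 = 92.5 %
Therefore Christiansen's uniformity coefficient CU = 92.5 %.


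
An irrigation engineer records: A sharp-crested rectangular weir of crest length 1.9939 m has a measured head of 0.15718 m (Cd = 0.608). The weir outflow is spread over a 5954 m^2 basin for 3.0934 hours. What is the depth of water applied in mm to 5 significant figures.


Approach: apply the rectangular weir equation with a volume-to-depth conversion, Q = (2/3)*Cd*L*sqrt(2g)*H^1.5; d = Q*t/A * 1000.
Step 1 — weir discharge:
  Q = (2/3)*0.608*1.9939*sqrt(2*9.81)*0.15718^1.5 = 0.2230802 m^3/s
Step 2 — volume: V = 0.2230802 * 3.0934*3600 = 2484.275 m^3
Step 3 — depth: d = V/A * 1000 = 2484.275/5954 * 1000 = 417.24 mm
Therefore the depth of water applied = 417.24 mm.


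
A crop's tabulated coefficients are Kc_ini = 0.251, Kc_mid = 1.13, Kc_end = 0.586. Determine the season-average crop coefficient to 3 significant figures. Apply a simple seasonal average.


Approach: apply a simple seasonal average, Kc_avg = (Kc_ini + Kc_mid + Kc_end)/3.
Kc_avg = (0.251 + 1.13 + 0.586)/3 = 0.656
Therefore the season-average crop coefficient = 0.656.


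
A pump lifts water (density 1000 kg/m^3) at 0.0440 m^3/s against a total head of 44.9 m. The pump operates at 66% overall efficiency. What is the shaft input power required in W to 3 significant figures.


Approach: apply hydraulic power then efficiency conversion, P = rho*g*Q*H; P_in = P/eta.
Step 1 — hydraulic power (P = rho*g*Q*H):
  P = 1000 * 9.81 * 0.0440 * 44.9 = 19381 W
Step 2 — input power: P_in = P/eta = 19381 / 0.66 = 29400 W
Therefore the shaft input power required = 29400 W.


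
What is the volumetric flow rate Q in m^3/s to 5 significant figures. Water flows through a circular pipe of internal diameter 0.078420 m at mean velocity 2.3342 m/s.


Approach: apply the continuity equation for pipe flow, Q = A * v with A = pi*(D/2)^2.
A = pi*(0.078420/2)^2 = 0.004829960 m^2
Q = 0.004829960 * 2.3342 = 0.011274 m^3/s
Therefore the volumetric flow rate Q = 0.011274 m^3/s.


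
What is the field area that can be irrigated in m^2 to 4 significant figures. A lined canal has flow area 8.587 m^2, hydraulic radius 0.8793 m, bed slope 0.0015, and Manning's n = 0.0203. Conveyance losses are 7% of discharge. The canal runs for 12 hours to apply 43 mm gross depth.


Approach: apply Manning's equation with a conveyance and depth budget, Q = (1/n)*A*R^(2/3)*S^(1/2); Q_field = Q*(1-loss); Area = Q_field*t/(d/1000).
Step 1 — canal discharge (Manning's equation):
  Q = (1/0.0203) * 8.587 * 0.8793^(2/3) * 0.0015^(1/2) = 15.0366 m^3/s
Step 2 — delivered flow: Q_field = 15.0366*(1 - 7/100) = 13.9840 m^3/s
Step 3 — volume delivered: V = 13.9840 * 12*3600 = 604110 m^3
Step 4 — area served: A = V / (depth/1000) = 604110 / 0.043 = 14050000 m^2
Therefore the field area that can be irrigated = 14050000 m^2.


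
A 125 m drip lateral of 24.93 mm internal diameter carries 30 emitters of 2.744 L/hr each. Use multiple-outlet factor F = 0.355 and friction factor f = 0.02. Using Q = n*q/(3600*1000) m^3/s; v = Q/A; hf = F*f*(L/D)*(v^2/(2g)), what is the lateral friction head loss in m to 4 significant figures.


Q = 30*2.744/(3600*1000) = 2.28667e-05 m^3/s
A = pi*(24.93e-3/2)^2 = 4.88129e-04 m^2, so v = Q/A = 0.0468456 m/s
hf = 0.355*0.02*(125/0.02493)*(0.0468456^2/(2*9.81)) = 0.003982 m
Therefore the lateral friction head loss = 0.003982 m.


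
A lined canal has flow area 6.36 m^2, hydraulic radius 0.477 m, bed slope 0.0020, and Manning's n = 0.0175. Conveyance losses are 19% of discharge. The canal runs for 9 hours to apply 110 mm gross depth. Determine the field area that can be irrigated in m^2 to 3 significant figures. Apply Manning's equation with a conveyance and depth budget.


Approach: apply Manning's equation with a conveyance and depth budget, Q = (1/n)*A*R^(2/3)*S^(1/2); Q_field = Q*(1-loss); Area = Q_field*t/(d/1000).
Step 1 — canal discharge (Manning's equation):
  Q = (1/0.0175) * 6.36 * 0.477^(2/3) * 0.0020^(1/2) = 9.9223 m^3/s
Step 2 — delivered flow: Q_field = 9.9223*(1 - 19/100) = 8.0371 m^3/s
Step 3 — volume delivered: V = 8.0371 * 9*3600 = 260400 m^3
Step 4 — area served: A = V / (depth/1000) = 260400 / 0.11 = 2370000 m^2
Therefore the field area that can be irrigated = 2370000 m^2.


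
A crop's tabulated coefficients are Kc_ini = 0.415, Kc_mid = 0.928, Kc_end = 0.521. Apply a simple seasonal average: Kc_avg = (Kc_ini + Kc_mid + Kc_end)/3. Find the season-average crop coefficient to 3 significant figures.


Kc_avg = (0.415 + 0.928 + 0.521)/3 = 0.621
Therefore the season-average crop coefficient = 0.621.


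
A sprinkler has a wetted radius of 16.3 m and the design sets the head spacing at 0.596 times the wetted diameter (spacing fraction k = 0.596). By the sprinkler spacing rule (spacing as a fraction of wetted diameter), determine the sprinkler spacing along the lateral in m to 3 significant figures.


Approach: apply the sprinkler spacing rule (spacing as a fraction of wetted diameter), S = k*(2*R).
S = 0.596 * (2 * 16.3) = 19.4 m
Therefore the sprinkler spacing along the lateral = 19.4 m.


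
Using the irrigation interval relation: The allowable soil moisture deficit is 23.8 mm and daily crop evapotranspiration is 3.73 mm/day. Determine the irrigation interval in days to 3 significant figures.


Approach: apply the irrigation interval relation, interval = SMD / ETc.
interval = 23.8 / 3.73 = 6.38 days
Therefore the irrigation interval = 6.38 days.


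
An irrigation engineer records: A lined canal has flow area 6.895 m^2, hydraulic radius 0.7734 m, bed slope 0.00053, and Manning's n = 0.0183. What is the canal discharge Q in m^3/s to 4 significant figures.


Approach: apply Manning's equation, Q = (1/n)*A*R^(2/3)*S^(1/2).
Q = (1/0.0183) * 6.895 * 0.7734^(2/3) * 0.00053^(1/2) = 7.308 m^3/s
Therefore the canal discharge Q = 7.308 m^3/s.


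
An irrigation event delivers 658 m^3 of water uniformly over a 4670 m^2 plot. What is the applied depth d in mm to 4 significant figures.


Approach: apply depth from volume over area, d = (V/A)*1000.
d = (658 / 4670) * 1000 = 140.9 mm
Therefore the applied depth d = 140.9 mm.


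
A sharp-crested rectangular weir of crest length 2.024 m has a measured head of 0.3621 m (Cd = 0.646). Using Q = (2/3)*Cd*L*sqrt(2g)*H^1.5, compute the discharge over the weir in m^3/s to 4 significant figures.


Q = (2/3)*0.646*2.024*sqrt(2*9.81)*0.3621^1.5 = 0.8413 m^3/s
Therefore the discharge over the weir = 0.8413 m^3/s.


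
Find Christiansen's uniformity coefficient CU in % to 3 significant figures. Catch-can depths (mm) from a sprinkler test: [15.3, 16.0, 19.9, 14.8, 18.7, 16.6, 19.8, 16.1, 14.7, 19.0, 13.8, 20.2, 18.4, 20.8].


Approach: apply Christiansen's uniformity coefficient, CU = (1 - mean_abs_deviation/mean)*100.
mean = 17.436 mm
mean |d_i - mean| = 2.1071 mm
CU = (1 - 2.1071/17.436)*100 = 87.9 %
Therefore Christiansen's uniformity coefficient CU = 87.9 %.


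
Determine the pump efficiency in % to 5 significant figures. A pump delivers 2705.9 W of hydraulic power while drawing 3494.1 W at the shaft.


Approach: apply the efficiency ratio, eta = (P_out/P_in)*100.
eta = (2705.9 / 3494.1) * 100 = 77.442 %
Therefore the pump efficiency = 77.442 %.


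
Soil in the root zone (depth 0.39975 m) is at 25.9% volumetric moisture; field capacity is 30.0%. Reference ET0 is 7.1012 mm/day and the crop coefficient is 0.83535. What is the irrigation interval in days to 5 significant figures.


Approach: apply soil-water budget scheduling, SMD = (FC-theta)/100*depth*1000; ETc = ET0*Kc; interval = SMD/ETc.
Step 1 — soil moisture deficit:
  SMD = (30.0 - 25.9)/100 * 0.39975 * 1000 = 16.38975 mm
Step 2 — daily crop ET (ETc = ET0*Kc):
  ETc = 7.1012 * 0.83535 = 5.931987 mm/day
Step 3 — irrigation interval (SMD/ETc):
  interval = 16.38975 / 5.931987 = 2.7629 days
Therefore the irrigation interval = 2.7629 days.


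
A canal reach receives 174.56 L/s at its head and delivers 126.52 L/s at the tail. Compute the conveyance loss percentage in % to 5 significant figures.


Approach: apply the conveyance loss ratio, loss% = ((Q_head - Q_tail)/Q_head)*100.
loss = ((174.56 - 126.52)/174.56)*100 = 27.521 %
Therefore the conveyance loss percentage = 27.521 %.


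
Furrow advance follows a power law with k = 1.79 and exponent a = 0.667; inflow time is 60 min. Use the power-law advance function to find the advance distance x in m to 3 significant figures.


Approach: apply the power-law advance function, x = k*t^a.
x = 1.79 * 60^0.667 = 27.5 m
Therefore the advance distance x = 27.5 m.


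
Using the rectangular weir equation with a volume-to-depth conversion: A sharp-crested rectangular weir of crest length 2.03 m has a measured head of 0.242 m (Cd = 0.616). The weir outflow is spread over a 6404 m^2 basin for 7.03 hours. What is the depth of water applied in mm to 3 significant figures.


Approach: apply the rectangular weir equation with a volume-to-depth conversion, Q = (2/3)*Cd*L*sqrt(2g)*H^1.5; d = Q*t/A * 1000.
Step 1 — weir discharge:
  Q = (2/3)*0.616*2.03*sqrt(2*9.81)*0.242^1.5 = 0.43960 m^3/s
Step 2 — volume: V = 0.43960 * 7.03*3600 = 11125 m^3
Step 3 — depth: d = V/A * 1000 = 11125/6404 * 1000 = 1740 mm
Therefore the depth of water applied = 1740 mm.


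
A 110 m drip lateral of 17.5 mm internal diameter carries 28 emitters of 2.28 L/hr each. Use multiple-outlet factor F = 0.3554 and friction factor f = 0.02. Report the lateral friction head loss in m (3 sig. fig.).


Approach: apply Darcy-Weisbach with the multiple-outlet F-factor, Q = n*q/(3600*1000) m^3/s; v = Q/A; hf = F*f*(L/D)*(v^2/(2g)).
Q = 28*2.28/(3600*1000) = 1.7733e-05 m^3/s
A = pi*(17.5e-3/2)^2 = 2.4053e-04 m^2, so v = Q/A = 0.073727 m/s
hf = 0.3554*0.02*(110/0.0175)*(0.073727^2/(2*9.81)) = 0.0124 m
Therefore the lateral friction head loss = 0.0124 m.


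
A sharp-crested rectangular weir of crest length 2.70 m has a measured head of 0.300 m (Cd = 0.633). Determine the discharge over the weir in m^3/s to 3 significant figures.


Approach: apply the rectangular weir equation, Q = (2/3)*Cd*L*sqrt(2g)*H^1.5.
Q = (2/3)*0.633*2.70*sqrt(2*9.81)*0.300^1.5 = 0.829 m^3/s
Therefore the discharge over the weir = 0.829 m^3/s.


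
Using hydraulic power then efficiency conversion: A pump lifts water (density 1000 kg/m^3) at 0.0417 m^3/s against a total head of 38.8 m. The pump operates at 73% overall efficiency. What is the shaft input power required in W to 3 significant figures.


Approach: apply hydraulic power then efficiency conversion, P = rho*g*Q*H; P_in = P/eta.
Step 1 — hydraulic power (P = rho*g*Q*H):
  P = 1000 * 9.81 * 0.0417 * 38.8 = 15872 W
Step 2 — input power: P_in = P/eta = 15872 / 0.73 = 21700 W
Therefore the shaft input power required = 21700 W.


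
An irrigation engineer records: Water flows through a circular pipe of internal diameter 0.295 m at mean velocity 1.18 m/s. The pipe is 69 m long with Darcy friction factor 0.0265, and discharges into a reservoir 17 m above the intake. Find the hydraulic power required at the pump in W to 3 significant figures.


Approach: apply continuity + Darcy-Weisbach + hydraulic power, Q = A*v; hf = f*(L/D)*(v^2/(2g)); H = static + hf; P = rho*g*Q*H.
Step 1 — flow rate (continuity, Q = A*v):
  A = pi*(0.295/2)^2 = 0.068349 m^2
  Q = 0.068349 * 1.18 = 0.080652 m^3/s
Step 2 — friction head loss (Darcy-Weisbach):
  hf = 0.0265 * (69/0.295) * (1.18^2 / (2*9.81))
  hf = 0.43988 m
Step 3 — total head: H = 17 + 0.43988 = 17.440 m
Step 4 — hydraulic power (P = rho*g*Q*H):
  P = 1000 * 9.81 * 0.080652 * 17.440 = 13800 W
Therefore the hydraulic power required at the pump = 13800 W.


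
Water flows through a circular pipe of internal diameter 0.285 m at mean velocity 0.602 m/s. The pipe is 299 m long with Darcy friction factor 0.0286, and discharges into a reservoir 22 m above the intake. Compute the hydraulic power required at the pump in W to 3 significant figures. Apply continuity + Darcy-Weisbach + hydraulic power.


Approach: apply continuity + Darcy-Weisbach + hydraulic power, Q = A*v; hf = f*(L/D)*(v^2/(2g)); H = static + hf; P = rho*g*Q*H.
Step 1 — flow rate (continuity, Q = A*v):
  A = pi*(0.285/2)^2 = 0.063794 m^2
  Q = 0.063794 * 0.602 = 0.038404 m^3/s
Step 2 — friction head loss (Darcy-Weisbach):
  hf = 0.0286 * (299/0.285) * (0.602^2 / (2*9.81))
  hf = 0.55423 m
Step 3 — total head: H = 22 + 0.55423 = 22.554 m
Step 4 — hydraulic power (P = rho*g*Q*H):
  P = 1000 * 9.81 * 0.038404 * 22.554 = 8500 W
Therefore the hydraulic power required at the pump = 8500 W.


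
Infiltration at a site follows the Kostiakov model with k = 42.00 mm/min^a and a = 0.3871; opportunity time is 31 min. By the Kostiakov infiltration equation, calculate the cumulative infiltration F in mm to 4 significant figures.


Approach: apply the Kostiakov infiltration equation, F = k*t^a.
F = 42.00 * 31^0.3871 = 158.7 mm
Therefore the cumulative infiltration F = 158.7 mm.


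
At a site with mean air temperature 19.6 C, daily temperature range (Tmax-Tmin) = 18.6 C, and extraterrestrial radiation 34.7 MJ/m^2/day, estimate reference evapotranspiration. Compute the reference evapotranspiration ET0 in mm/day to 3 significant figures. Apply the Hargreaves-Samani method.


Approach: apply the Hargreaves-Samani method, ET0 = 0.0023*(Tmean+17.8)*sqrt(Tmax-Tmin)*0.408*Ra.
ET0 = 0.0023*(19.6+17.8)*sqrt(18.6)*0.408*34.7 = 5.25 mm/day
Therefore the reference evapotranspiration ET0 = 5.25 mm/day.


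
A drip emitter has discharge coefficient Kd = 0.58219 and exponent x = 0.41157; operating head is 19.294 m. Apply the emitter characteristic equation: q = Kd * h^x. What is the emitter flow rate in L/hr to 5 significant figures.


q = 0.58219 * 19.294^0.41157 = 1.9684 L/hr
Therefore the emitter flow rate = 1.9684 L/hr.


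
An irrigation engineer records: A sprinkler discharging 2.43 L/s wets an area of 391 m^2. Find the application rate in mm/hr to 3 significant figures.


Approach: apply the application rate relation, rate = (Q/A)*3600.
rate = (2.43 / 391) * 3600 = 22.4 mm/hr
Therefore the application rate = 22.4 mm/hr.


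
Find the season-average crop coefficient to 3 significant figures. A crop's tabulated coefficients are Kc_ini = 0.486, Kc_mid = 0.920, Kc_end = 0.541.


Approach: apply a simple seasonal average, Kc_avg = (Kc_ini + Kc_mid + Kc_end)/3.
Kc_avg = (0.486 + 0.920 + 0.541)/3 = 0.649
Therefore the season-average crop coefficient = 0.649.
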